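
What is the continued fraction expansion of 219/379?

[0; 1, 1, 2, 1, 2, 2, 8]

Run the Euclidean algorithm on 219 and 379; the successive quotients are the partial quotients a_0, a_1, ... (each step inverts the fractional part left over by the previous one):
  219 = 0*379 + 219, so a_0 = 0.
  379 = 1*219 + 160, so a_1 = 1.
  219 = 1*160 + 59, so a_2 = 1.
  160 = 2*59 + 42, so a_3 = 2.
  59 = 1*42 + 17, so a_4 = 1.
  42 = 2*17 + 8, so a_5 = 2.
  17 = 2*8 + 1, so a_6 = 2.
  8 = 8*1 + 0, so a_7 = 8.
The remainder reaches 0 after 8 divisions, so the expansion has 8 partial quotients, read off in order.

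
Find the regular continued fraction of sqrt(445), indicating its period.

[21; (10, 1, 1, 10, 42)]

Write x_i = (sqrt(445) + m_i)/d_i with (m_0, d_0) = (0, 1). a_0 = floor(sqrt(445)) = 21, since 21^2 = 441 <= 445 < 484 = 22^2.
Iterate m_{i+1} = d_i*a_i - m_i, d_{i+1} = (445 - m_{i+1}^2)/d_i, a_{i+1} = floor((a_0 + m_{i+1})/d_{i+1}):
  m_1 = 1*21 - 0 = 21, d_1 = (445 - 21^2)/1 = 4/1 = 4, a_1 = floor((21 + 21)/4) = 10.
  m_2 = 4*10 - 21 = 19, d_2 = (445 - 19^2)/4 = 84/4 = 21, a_2 = floor((21 + 19)/21) = 1.
  m_3 = 21*1 - 19 = 2, d_3 = (445 - 2^2)/21 = 441/21 = 21, a_3 = floor((21 + 2)/21) = 1.
  m_4 = 21*1 - 2 = 19, d_4 = (445 - 19^2)/21 = 84/21 = 4, a_4 = floor((21 + 19)/4) = 10.
  m_5 = 4*10 - 19 = 21, d_5 = (445 - 21^2)/4 = 4/4 = 1, a_5 = floor((21 + 21)/1) = 42.
  m_6 = 1*42 - 21 = 21, d_6 = (445 - 21^2)/1 = 4/1 = 4: (m_6, d_6) = (m_1, d_1) = (21, 4), so from here the quotients repeat a_1, ..., a_5; the period length is 5.
Hence the expansion of sqrt(445) is a_0 = 21 followed by the repeating block 10, 1, 1, 10, 42 (period 5).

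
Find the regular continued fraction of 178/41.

Run the Euclidean algorithm on 178 and 41; the successive quotients are the partial quotients a_0, a_1, ... (each step inverts the fractional part left over by the previous one):
  178 = 4*41 + 14, so a_0 = 4.
  41 = 2*14 + 13, so a_1 = 2.
  14 = 1*13 + 1, so a_2 = 1.
  13 = 13*1 + 0, so a_3 = 13.
The remainder reaches 0 after 4 divisions, so the expansion has 4 partial quotients, read off in order.

[4; 2, 1, 13]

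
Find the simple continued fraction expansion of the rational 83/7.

Run the Euclidean algorithm on 83 and 7; the successive quotients are the partial quotients a_0, a_1, ... (each step inverts the fractional part left over by the previous one):
  83 = 11*7 + 6, so a_0 = 11.
  7 = 1*6 + 1, so a_1 = 1.
  6 = 6*1 + 0, so a_2 = 6.
The remainder reaches 0 after 3 divisions, so the expansion has 3 partial quotients, read off in order.

[11; 1, 6]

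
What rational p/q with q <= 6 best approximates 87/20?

13/3

Expand x = 87/20 as a continued fraction with the Euclidean algorithm:
  87 = 4*20 + 7, so a_0 = 4.
  20 = 2*7 + 6, so a_1 = 2.
  7 = 1*6 + 1, so a_2 = 1.
  6 = 6*1 + 0, so a_3 = 6.
so x = [4; 2, 1, 6].
Convergents (p_i = a_i*p_{i-1} + p_{i-2}, q_i = a_i*q_{i-1} + q_{i-2} with p_{-2}=0, p_{-1}=1, q_{-2}=1, q_{-1}=0), until the denominator exceeds 6:
  i=0: a_0=4, p_0 = 4*1 + 0 = 4, q_0 = 4*0 + 1 = 1.
  i=1: a_1=2, p_1 = 2*4 + 1 = 9, q_1 = 2*1 + 0 = 2.
  i=2: a_2=1, p_2 = 1*9 + 4 = 13, q_2 = 1*2 + 1 = 3.
  i=3: a_3=6, p_3 = 6*13 + 9 = 87, q_3 = 6*3 + 2 = 20.
q_3 = 20 > 6, so the last convergent with denominator <= 6 is p_2/q_2 = 13/3.
The closest fraction with denominator <= 6 is either p_2/q_2 or the intermediate fraction (k*p_2 + p_1)/(k*q_2 + q_1) with the largest k >= 1 whose denominator stays <= 6; these approach x as k grows, and every other convergent or intermediate fraction in range is farther away.
Largest k: floor((6 - q_1)/q_2) = floor((6 - 2)/3) = 1.
That gives (1*13 + 9)/(1*3 + 2) = 22/5.
Compare the errors: |x - 13/3| = |87*3 - 13*20|/(20*3) = 1/60, and |x - 22/5| = |87*5 - 22*20|/(20*5) = 5/100.
Cross-multiplying, 1*100 = 100 < 300 = 5*60, so 1/60 is smaller: the convergent 13/3 is closer to x than 22/5.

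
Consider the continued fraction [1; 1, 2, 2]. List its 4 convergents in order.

1/1, 2/1, 5/3, 12/7

Using the convergent recurrence p_i = a_i*p_{i-1} + p_{i-2}, q_i = a_i*q_{i-1} + q_{i-2} with p_{-2}=0, p_{-1}=1, q_{-2}=1, q_{-1}=0:
  i=0: a_0=1, p_0 = 1*1 + 0 = 1, q_0 = 1*0 + 1 = 1.
  i=1: a_1=1, p_1 = 1*1 + 1 = 2, q_1 = 1*1 + 0 = 1.
  i=2: a_2=2, p_2 = 2*2 + 1 = 5, q_2 = 2*1 + 1 = 3.
  i=3: a_3=2, p_3 = 2*5 + 2 = 12, q_3 = 2*3 + 1 = 7.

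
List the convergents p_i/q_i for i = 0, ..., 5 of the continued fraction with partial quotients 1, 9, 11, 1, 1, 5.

1/1, 10/9, 111/100, 121/109, 232/209, 1281/1154

Using the convergent recurrence p_i = a_i*p_{i-1} + p_{i-2}, q_i = a_i*q_{i-1} + q_{i-2} with p_{-2}=0, p_{-1}=1, q_{-2}=1, q_{-1}=0:
  i=0: a_0=1, p_0 = 1*1 + 0 = 1, q_0 = 1*0 + 1 = 1.
  i=1: a_1=9, p_1 = 9*1 + 1 = 10, q_1 = 9*1 + 0 = 9.
  i=2: a_2=11, p_2 = 11*10 + 1 = 111, q_2 = 11*9 + 1 = 100.
  i=3: a_3=1, p_3 = 1*111 + 10 = 121, q_3 = 1*100 + 9 = 109.
  i=4: a_4=1, p_4 = 1*121 + 111 = 232, q_4 = 1*109 + 100 = 209.
  i=5: a_5=5, p_5 = 5*232 + 121 = 1281, q_5 = 5*209 + 109 = 1154.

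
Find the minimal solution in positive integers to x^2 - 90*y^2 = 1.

(x, y) = (19, 2)

First expand sqrt(90) as a continued fraction. With x_i = (sqrt(90) + m_i)/d_i and (m_0, d_0) = (0, 1): a_0 = floor(sqrt(90)) = 9, since 9^2 = 81 <= 90 < 100 = 10^2.
Iterate m_{i+1} = d_i*a_i - m_i, d_{i+1} = (90 - m_{i+1}^2)/d_i, a_{i+1} = floor((a_0 + m_{i+1})/d_{i+1}):
  m_1 = 1*9 - 0 = 9, d_1 = (90 - 9^2)/1 = 9/1 = 9, a_1 = floor((9 + 9)/9) = 2.
  m_2 = 9*2 - 9 = 9, d_2 = (90 - 9^2)/9 = 9/9 = 1, a_2 = floor((9 + 9)/1) = 18.
  m_3 = 1*18 - 9 = 9, d_3 = (90 - 9^2)/1 = 9/1 = 9: (m_3, d_3) = (m_1, d_1) = (9, 9), so from here the quotients repeat a_1, a_2; the period length is 2.
So sqrt(90) = [9; (2, 18)] with period length k = 2.
k is even, so the fundamental solution of x^2 - 90y^2 = 1 is (p_{k-1}, q_{k-1}) = (p_1, q_1); compute convergents through index 1.
Convergents (p_i = a_i*p_{i-1} + p_{i-2}, q_i = a_i*q_{i-1} + q_{i-2} with p_{-2}=0, p_{-1}=1, q_{-2}=1, q_{-1}=0):
  i=0: a_0=9, p_0 = 9*1 + 0 = 9, q_0 = 9*0 + 1 = 1.
  i=1: a_1=2, p_1 = 2*9 + 1 = 19, q_1 = 2*1 + 0 = 2.
Check: 19^2 - 90*2^2 = 361 - 360 = 1, so (x, y) = (19, 2) solves the equation, and by the theorem it is the least positive solution.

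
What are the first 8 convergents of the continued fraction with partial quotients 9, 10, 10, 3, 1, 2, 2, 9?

9/1, 91/10, 919/101, 2848/313, 3767/414, 10382/1141, 24531/2696, 231161/25405

Using the convergent recurrence p_i = a_i*p_{i-1} + p_{i-2}, q_i = a_i*q_{i-1} + q_{i-2} with p_{-2}=0, p_{-1}=1, q_{-2}=1, q_{-1}=0:
  i=0: a_0=9, p_0 = 9*1 + 0 = 9, q_0 = 9*0 + 1 = 1.
  i=1: a_1=10, p_1 = 10*9 + 1 = 91, q_1 = 10*1 + 0 = 10.
  i=2: a_2=10, p_2 = 10*91 + 9 = 919, q_2 = 10*10 + 1 = 101.
  i=3: a_3=3, p_3 = 3*919 + 91 = 2848, q_3 = 3*101 + 10 = 313.
  i=4: a_4=1, p_4 = 1*2848 + 919 = 3767, q_4 = 1*313 + 101 = 414.
  i=5: a_5=2, p_5 = 2*3767 + 2848 = 10382, q_5 = 2*414 + 313 = 1141.
  i=6: a_6=2, p_6 = 2*10382 + 3767 = 24531, q_6 = 2*1141 + 414 = 2696.
  i=7: a_7=9, p_7 = 9*24531 + 10382 = 231161, q_7 = 9*2696 + 1141 = 25405.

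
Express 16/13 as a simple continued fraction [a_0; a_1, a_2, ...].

Run the Euclidean algorithm on 16 and 13; the successive quotients are the partial quotients a_0, a_1, ... (each step inverts the fractional part left over by the previous one):
  16 = 1*13 + 3, so a_0 = 1.
  13 = 4*3 + 1, so a_1 = 4.
  3 = 3*1 + 0, so a_2 = 3.
The remainder reaches 0 after 3 divisions, so the expansion has 3 partial quotients, read off in order.

[1; 4, 3]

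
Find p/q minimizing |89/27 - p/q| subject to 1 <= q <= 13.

Expand x = 89/27 as a continued fraction with the Euclidean algorithm:
  89 = 3*27 + 8, so a_0 = 3.
  27 = 3*8 + 3, so a_1 = 3.
  8 = 2*3 + 2, so a_2 = 2.
  3 = 1*2 + 1, so a_3 = 1.
  2 = 2*1 + 0, so a_4 = 2.
so x = [3; 3, 2, 1, 2].
Convergents (p_i = a_i*p_{i-1} + p_{i-2}, q_i = a_i*q_{i-1} + q_{i-2} with p_{-2}=0, p_{-1}=1, q_{-2}=1, q_{-1}=0), until the denominator exceeds 13:
  i=0: a_0=3, p_0 = 3*1 + 0 = 3, q_0 = 3*0 + 1 = 1.
  i=1: a_1=3, p_1 = 3*3 + 1 = 10, q_1 = 3*1 + 0 = 3.
  i=2: a_2=2, p_2 = 2*10 + 3 = 23, q_2 = 2*3 + 1 = 7.
  i=3: a_3=1, p_3 = 1*23 + 10 = 33, q_3 = 1*7 + 3 = 10.
  i=4: a_4=2, p_4 = 2*33 + 23 = 89, q_4 = 2*10 + 7 = 27.
q_4 = 27 > 13, so the last convergent with denominator <= 13 is p_3/q_3 = 33/10.
The closest fraction with denominator <= 13 is either p_3/q_3 or the intermediate fraction (k*p_3 + p_2)/(k*q_3 + q_2) with the largest k >= 1 whose denominator stays <= 13; these approach x as k grows, and every other convergent or intermediate fraction in range is farther away.
Largest k: floor((13 - q_2)/q_3) = floor((13 - 7)/10) = 0.
Since k = 0, no intermediate fraction beyond p_3/q_3 has denominator <= 13, so the convergent 33/10 is the closest (its error is |89*10 - 33*27|/(27*10) = 1/270).

33/10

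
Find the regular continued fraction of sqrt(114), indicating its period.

[10; (1, 2, 10, 2, 1, 20)]

Write x_i = (sqrt(114) + m_i)/d_i with (m_0, d_0) = (0, 1). a_0 = floor(sqrt(114)) = 10, since 10^2 = 100 <= 114 < 121 = 11^2.
Iterate m_{i+1} = d_i*a_i - m_i, d_{i+1} = (114 - m_{i+1}^2)/d_i, a_{i+1} = floor((a_0 + m_{i+1})/d_{i+1}):
  m_1 = 1*10 - 0 = 10, d_1 = (114 - 10^2)/1 = 14/1 = 14, a_1 = floor((10 + 10)/14) = 1.
  m_2 = 14*1 - 10 = 4, d_2 = (114 - 4^2)/14 = 98/14 = 7, a_2 = floor((10 + 4)/7) = 2.
  m_3 = 7*2 - 4 = 10, d_3 = (114 - 10^2)/7 = 14/7 = 2, a_3 = floor((10 + 10)/2) = 10.
  m_4 = 2*10 - 10 = 10, d_4 = (114 - 10^2)/2 = 14/2 = 7, a_4 = floor((10 + 10)/7) = 2.
  m_5 = 7*2 - 10 = 4, d_5 = (114 - 4^2)/7 = 98/7 = 14, a_5 = floor((10 + 4)/14) = 1.
  m_6 = 14*1 - 4 = 10, d_6 = (114 - 10^2)/14 = 14/14 = 1, a_6 = floor((10 + 10)/1) = 20.
  m_7 = 1*20 - 10 = 10, d_7 = (114 - 10^2)/1 = 14/1 = 14: (m_7, d_7) = (m_1, d_1) = (10, 14), so from here the quotients repeat a_1, ..., a_6; the period length is 6.
Hence the expansion of sqrt(114) is a_0 = 10 followed by the repeating block 1, 2, 10, 2, 1, 20 (period 6).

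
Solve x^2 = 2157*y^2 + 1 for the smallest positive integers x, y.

(x, y) = (82139999, 1768600)

First expand sqrt(2157) as a continued fraction. With x_i = (sqrt(2157) + m_i)/d_i and (m_0, d_0) = (0, 1): a_0 = floor(sqrt(2157)) = 46, since 46^2 = 2116 <= 2157 < 2209 = 47^2.
Iterate m_{i+1} = d_i*a_i - m_i, d_{i+1} = (2157 - m_{i+1}^2)/d_i, a_{i+1} = floor((a_0 + m_{i+1})/d_{i+1}):
  m_1 = 1*46 - 0 = 46, d_1 = (2157 - 46^2)/1 = 41/1 = 41, a_1 = floor((46 + 46)/41) = 2.
  m_2 = 41*2 - 46 = 36, d_2 = (2157 - 36^2)/41 = 861/41 = 21, a_2 = floor((46 + 36)/21) = 3.
  m_3 = 21*3 - 36 = 27, d_3 = (2157 - 27^2)/21 = 1428/21 = 68, a_3 = floor((46 + 27)/68) = 1.
  m_4 = 68*1 - 27 = 41, d_4 = (2157 - 41^2)/68 = 476/68 = 7, a_4 = floor((46 + 41)/7) = 12.
  m_5 = 7*12 - 41 = 43, d_5 = (2157 - 43^2)/7 = 308/7 = 44, a_5 = floor((46 + 43)/44) = 2.
  m_6 = 44*2 - 43 = 45, d_6 = (2157 - 45^2)/44 = 132/44 = 3, a_6 = floor((46 + 45)/3) = 30.
  m_7 = 3*30 - 45 = 45, d_7 = (2157 - 45^2)/3 = 132/3 = 44, a_7 = floor((46 + 45)/44) = 2.
  m_8 = 44*2 - 45 = 43, d_8 = (2157 - 43^2)/44 = 308/44 = 7, a_8 = floor((46 + 43)/7) = 12.
  m_9 = 7*12 - 43 = 41, d_9 = (2157 - 41^2)/7 = 476/7 = 68, a_9 = floor((46 + 41)/68) = 1.
  m_10 = 68*1 - 41 = 27, d_10 = (2157 - 27^2)/68 = 1428/68 = 21, a_10 = floor((46 + 27)/21) = 3.
  m_11 = 21*3 - 27 = 36, d_11 = (2157 - 36^2)/21 = 861/21 = 41, a_11 = floor((46 + 36)/41) = 2.
  m_12 = 41*2 - 36 = 46, d_12 = (2157 - 46^2)/41 = 41/41 = 1, a_12 = floor((46 + 46)/1) = 92.
  m_13 = 1*92 - 46 = 46, d_13 = (2157 - 46^2)/1 = 41/1 = 41: (m_13, d_13) = (m_1, d_1) = (46, 41), so from here the quotients repeat a_1, ..., a_12; the period length is 12.
So sqrt(2157) = [46; (2, 3, 1, 12, 2, 30, 2, 12, 1, 3, 2, 92)] with period length k = 12.
k is even, so the fundamental solution of x^2 - 2157y^2 = 1 is (p_{k-1}, q_{k-1}) = (p_11, q_11); compute convergents through index 11.
Convergents (p_i = a_i*p_{i-1} + p_{i-2}, q_i = a_i*q_{i-1} + q_{i-2} with p_{-2}=0, p_{-1}=1, q_{-2}=1, q_{-1}=0):
  i=0: a_0=46, p_0 = 46*1 + 0 = 46, q_0 = 46*0 + 1 = 1.
  i=1: a_1=2, p_1 = 2*46 + 1 = 93, q_1 = 2*1 + 0 = 2.
  i=2: a_2=3, p_2 = 3*93 + 46 = 325, q_2 = 3*2 + 1 = 7.
  i=3: a_3=1, p_3 = 1*325 + 93 = 418, q_3 = 1*7 + 2 = 9.
  i=4: a_4=12, p_4 = 12*418 + 325 = 5341, q_4 = 12*9 + 7 = 115.
  i=5: a_5=2, p_5 = 2*5341 + 418 = 11100, q_5 = 2*115 + 9 = 239.
  i=6: a_6=30, p_6 = 30*11100 + 5341 = 338341, q_6 = 30*239 + 115 = 7285.
  i=7: a_7=2, p_7 = 2*338341 + 11100 = 687782, q_7 = 2*7285 + 239 = 14809.
  i=8: a_8=12, p_8 = 12*687782 + 338341 = 8591725, q_8 = 12*14809 + 7285 = 184993.
  i=9: a_9=1, p_9 = 1*8591725 + 687782 = 9279507, q_9 = 1*184993 + 14809 = 199802.
  i=10: a_10=3, p_10 = 3*9279507 + 8591725 = 36430246, q_10 = 3*199802 + 184993 = 784399.
  i=11: a_11=2, p_11 = 2*36430246 + 9279507 = 82139999, q_11 = 2*784399 + 199802 = 1768600.
Check: 82139999^2 - 2157*1768600^2 = 6746979435720001 - 6746979435720000 = 1, so (x, y) = (82139999, 1768600) solves the equation, and by the theorem it is the least positive solution.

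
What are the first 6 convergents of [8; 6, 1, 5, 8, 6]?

8/1, 49/6, 57/7, 334/41, 2729/335, 16708/2051

Using the convergent recurrence p_i = a_i*p_{i-1} + p_{i-2}, q_i = a_i*q_{i-1} + q_{i-2} with p_{-2}=0, p_{-1}=1, q_{-2}=1, q_{-1}=0:
  i=0: a_0=8, p_0 = 8*1 + 0 = 8, q_0 = 8*0 + 1 = 1.
  i=1: a_1=6, p_1 = 6*8 + 1 = 49, q_1 = 6*1 + 0 = 6.
  i=2: a_2=1, p_2 = 1*49 + 8 = 57, q_2 = 1*6 + 1 = 7.
  i=3: a_3=5, p_3 = 5*57 + 49 = 334, q_3 = 5*7 + 6 = 41.
  i=4: a_4=8, p_4 = 8*334 + 57 = 2729, q_4 = 8*41 + 7 = 335.
  i=5: a_5=6, p_5 = 6*2729 + 334 = 16708, q_5 = 6*335 + 41 = 2051.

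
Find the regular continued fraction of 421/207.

[2; 29, 1, 1, 3]

Run the Euclidean algorithm on 421 and 207; the successive quotients are the partial quotients a_0, a_1, ... (each step inverts the fractional part left over by the previous one):
  421 = 2*207 + 7, so a_0 = 2.
  207 = 29*7 + 4, so a_1 = 29.
  7 = 1*4 + 3, so a_2 = 1.
  4 = 1*3 + 1, so a_3 = 1.
  3 = 3*1 + 0, so a_4 = 3.
The remainder reaches 0 after 5 divisions, so the expansion has 5 partial quotients, read off in order.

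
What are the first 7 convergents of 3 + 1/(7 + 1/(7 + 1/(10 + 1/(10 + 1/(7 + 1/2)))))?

3/1, 22/7, 157/50, 1592/507, 16077/5120, 114131/36347, 244339/77814

Using the convergent recurrence p_i = a_i*p_{i-1} + p_{i-2}, q_i = a_i*q_{i-1} + q_{i-2} with p_{-2}=0, p_{-1}=1, q_{-2}=1, q_{-1}=0:
  i=0: a_0=3, p_0 = 3*1 + 0 = 3, q_0 = 3*0 + 1 = 1.
  i=1: a_1=7, p_1 = 7*3 + 1 = 22, q_1 = 7*1 + 0 = 7.
  i=2: a_2=7, p_2 = 7*22 + 3 = 157, q_2 = 7*7 + 1 = 50.
  i=3: a_3=10, p_3 = 10*157 + 22 = 1592, q_3 = 10*50 + 7 = 507.
  i=4: a_4=10, p_4 = 10*1592 + 157 = 16077, q_4 = 10*507 + 50 = 5120.
  i=5: a_5=7, p_5 = 7*16077 + 1592 = 114131, q_5 = 7*5120 + 507 = 36347.
  i=6: a_6=2, p_6 = 2*114131 + 16077 = 244339, q_6 = 2*36347 + 5120 = 77814.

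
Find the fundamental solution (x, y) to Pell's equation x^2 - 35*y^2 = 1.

First expand sqrt(35) as a continued fraction. With x_i = (sqrt(35) + m_i)/d_i and (m_0, d_0) = (0, 1): a_0 = floor(sqrt(35)) = 5, since 5^2 = 25 <= 35 < 36 = 6^2.
Iterate m_{i+1} = d_i*a_i - m_i, d_{i+1} = (35 - m_{i+1}^2)/d_i, a_{i+1} = floor((a_0 + m_{i+1})/d_{i+1}):
  m_1 = 1*5 - 0 = 5, d_1 = (35 - 5^2)/1 = 10/1 = 10, a_1 = floor((5 + 5)/10) = 1.
  m_2 = 10*1 - 5 = 5, d_2 = (35 - 5^2)/10 = 10/10 = 1, a_2 = floor((5 + 5)/1) = 10.
  m_3 = 1*10 - 5 = 5, d_3 = (35 - 5^2)/1 = 10/1 = 10: (m_3, d_3) = (m_1, d_1) = (5, 10), so from here the quotients repeat a_1, a_2; the period length is 2.
So sqrt(35) = [5; (1, 10)] with period length k = 2.
k is even, so the fundamental solution of x^2 - 35y^2 = 1 is (p_{k-1}, q_{k-1}) = (p_1, q_1); compute convergents through index 1.
Convergents (p_i = a_i*p_{i-1} + p_{i-2}, q_i = a_i*q_{i-1} + q_{i-2} with p_{-2}=0, p_{-1}=1, q_{-2}=1, q_{-1}=0):
  i=0: a_0=5, p_0 = 5*1 + 0 = 5, q_0 = 5*0 + 1 = 1.
  i=1: a_1=1, p_1 = 1*5 + 1 = 6, q_1 = 1*1 + 0 = 1.
Check: 6^2 - 35*1^2 = 36 - 35 = 1, so (x, y) = (6, 1) solves the equation, and by the theorem it is the least positive solution.

(x, y) = (6, 1)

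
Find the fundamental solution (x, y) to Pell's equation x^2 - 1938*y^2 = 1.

(x, y) = (1937, 44)

First expand sqrt(1938) as a continued fraction. With x_i = (sqrt(1938) + m_i)/d_i and (m_0, d_0) = (0, 1): a_0 = floor(sqrt(1938)) = 44, since 44^2 = 1936 <= 1938 < 2025 = 45^2.
Iterate m_{i+1} = d_i*a_i - m_i, d_{i+1} = (1938 - m_{i+1}^2)/d_i, a_{i+1} = floor((a_0 + m_{i+1})/d_{i+1}):
  m_1 = 1*44 - 0 = 44, d_1 = (1938 - 44^2)/1 = 2/1 = 2, a_1 = floor((44 + 44)/2) = 44.
  m_2 = 2*44 - 44 = 44, d_2 = (1938 - 44^2)/2 = 2/2 = 1, a_2 = floor((44 + 44)/1) = 88.
  m_3 = 1*88 - 44 = 44, d_3 = (1938 - 44^2)/1 = 2/1 = 2: (m_3, d_3) = (m_1, d_1) = (44, 2), so from here the quotients repeat a_1, a_2; the period length is 2.
So sqrt(1938) = [44; (44, 88)] with period length k = 2.
k is even, so the fundamental solution of x^2 - 1938y^2 = 1 is (p_{k-1}, q_{k-1}) = (p_1, q_1); compute convergents through index 1.
Convergents (p_i = a_i*p_{i-1} + p_{i-2}, q_i = a_i*q_{i-1} + q_{i-2} with p_{-2}=0, p_{-1}=1, q_{-2}=1, q_{-1}=0):
  i=0: a_0=44, p_0 = 44*1 + 0 = 44, q_0 = 44*0 + 1 = 1.
  i=1: a_1=44, p_1 = 44*44 + 1 = 1937, q_1 = 44*1 + 0 = 44.
Check: 1937^2 - 1938*44^2 = 3751969 - 3751968 = 1, so (x, y) = (1937, 44) solves the equation, and by the theorem it is the least positive solution.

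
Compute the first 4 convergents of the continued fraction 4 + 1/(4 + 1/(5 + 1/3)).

4/1, 17/4, 89/21, 284/67

Using the convergent recurrence p_i = a_i*p_{i-1} + p_{i-2}, q_i = a_i*q_{i-1} + q_{i-2} with p_{-2}=0, p_{-1}=1, q_{-2}=1, q_{-1}=0:
  i=0: a_0=4, p_0 = 4*1 + 0 = 4, q_0 = 4*0 + 1 = 1.
  i=1: a_1=4, p_1 = 4*4 + 1 = 17, q_1 = 4*1 + 0 = 4.
  i=2: a_2=5, p_2 = 5*17 + 4 = 89, q_2 = 5*4 + 1 = 21.
  i=3: a_3=3, p_3 = 3*89 + 17 = 284, q_3 = 3*21 + 4 = 67.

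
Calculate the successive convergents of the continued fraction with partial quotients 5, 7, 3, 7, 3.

5/1, 36/7, 113/22, 827/161, 2594/505

Using the convergent recurrence p_i = a_i*p_{i-1} + p_{i-2}, q_i = a_i*q_{i-1} + q_{i-2} with p_{-2}=0, p_{-1}=1, q_{-2}=1, q_{-1}=0:
  i=0: a_0=5, p_0 = 5*1 + 0 = 5, q_0 = 5*0 + 1 = 1.
  i=1: a_1=7, p_1 = 7*5 + 1 = 36, q_1 = 7*1 + 0 = 7.
  i=2: a_2=3, p_2 = 3*36 + 5 = 113, q_2 = 3*7 + 1 = 22.
  i=3: a_3=7, p_3 = 7*113 + 36 = 827, q_3 = 7*22 + 7 = 161.
  i=4: a_4=3, p_4 = 3*827 + 113 = 2594, q_4 = 3*161 + 22 = 505.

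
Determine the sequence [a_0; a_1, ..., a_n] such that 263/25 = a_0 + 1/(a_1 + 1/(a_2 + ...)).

[10; 1, 1, 12]

Run the Euclidean algorithm on 263 and 25; the successive quotients are the partial quotients a_0, a_1, ... (each step inverts the fractional part left over by the previous one):
  263 = 10*25 + 13, so a_0 = 10.
  25 = 1*13 + 12, so a_1 = 1.
  13 = 1*12 + 1, so a_2 = 1.
  12 = 12*1 + 0, so a_3 = 12.
The remainder reaches 0 after 4 divisions, so the expansion has 4 partial quotients, read off in order.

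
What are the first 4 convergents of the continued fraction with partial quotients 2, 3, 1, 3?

Using the convergent recurrence p_i = a_i*p_{i-1} + p_{i-2}, q_i = a_i*q_{i-1} + q_{i-2} with p_{-2}=0, p_{-1}=1, q_{-2}=1, q_{-1}=0:
  i=0: a_0=2, p_0 = 2*1 + 0 = 2, q_0 = 2*0 + 1 = 1.
  i=1: a_1=3, p_1 = 3*2 + 1 = 7, q_1 = 3*1 + 0 = 3.
  i=2: a_2=1, p_2 = 1*7 + 2 = 9, q_2 = 1*3 + 1 = 4.
  i=3: a_3=3, p_3 = 3*9 + 7 = 34, q_3 = 3*4 + 3 = 15.

2/1, 7/3, 9/4, 34/15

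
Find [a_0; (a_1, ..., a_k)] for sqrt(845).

[29; (14, 1, 1, 14, 58)]

Write x_i = (sqrt(845) + m_i)/d_i with (m_0, d_0) = (0, 1). a_0 = floor(sqrt(845)) = 29, since 29^2 = 841 <= 845 < 900 = 30^2.
Iterate m_{i+1} = d_i*a_i - m_i, d_{i+1} = (845 - m_{i+1}^2)/d_i, a_{i+1} = floor((a_0 + m_{i+1})/d_{i+1}):
  m_1 = 1*29 - 0 = 29, d_1 = (845 - 29^2)/1 = 4/1 = 4, a_1 = floor((29 + 29)/4) = 14.
  m_2 = 4*14 - 29 = 27, d_2 = (845 - 27^2)/4 = 116/4 = 29, a_2 = floor((29 + 27)/29) = 1.
  m_3 = 29*1 - 27 = 2, d_3 = (845 - 2^2)/29 = 841/29 = 29, a_3 = floor((29 + 2)/29) = 1.
  m_4 = 29*1 - 2 = 27, d_4 = (845 - 27^2)/29 = 116/29 = 4, a_4 = floor((29 + 27)/4) = 14.
  m_5 = 4*14 - 27 = 29, d_5 = (845 - 29^2)/4 = 4/4 = 1, a_5 = floor((29 + 29)/1) = 58.
  m_6 = 1*58 - 29 = 29, d_6 = (845 - 29^2)/1 = 4/1 = 4: (m_6, d_6) = (m_1, d_1) = (29, 4), so from here the quotients repeat a_1, ..., a_5; the period length is 5.
Hence the expansion of sqrt(845) is a_0 = 29 followed by the repeating block 14, 1, 1, 14, 58 (period 5).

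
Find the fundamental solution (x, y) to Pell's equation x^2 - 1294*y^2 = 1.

First expand sqrt(1294) as a continued fraction. With x_i = (sqrt(1294) + m_i)/d_i and (m_0, d_0) = (0, 1): a_0 = floor(sqrt(1294)) = 35, since 35^2 = 1225 <= 1294 < 1296 = 36^2.
Iterate m_{i+1} = d_i*a_i - m_i, d_{i+1} = (1294 - m_{i+1}^2)/d_i, a_{i+1} = floor((a_0 + m_{i+1})/d_{i+1}):
  m_1 = 1*35 - 0 = 35, d_1 = (1294 - 35^2)/1 = 69/1 = 69, a_1 = floor((35 + 35)/69) = 1.
  m_2 = 69*1 - 35 = 34, d_2 = (1294 - 34^2)/69 = 138/69 = 2, a_2 = floor((35 + 34)/2) = 34.
  m_3 = 2*34 - 34 = 34, d_3 = (1294 - 34^2)/2 = 138/2 = 69, a_3 = floor((35 + 34)/69) = 1.
  m_4 = 69*1 - 34 = 35, d_4 = (1294 - 35^2)/69 = 69/69 = 1, a_4 = floor((35 + 35)/1) = 70.
  m_5 = 1*70 - 35 = 35, d_5 = (1294 - 35^2)/1 = 69/1 = 69: (m_5, d_5) = (m_1, d_1) = (35, 69), so from here the quotients repeat a_1, ..., a_4; the period length is 4.
So sqrt(1294) = [35; (1, 34, 1, 70)] with period length k = 4.
k is even, so the fundamental solution of x^2 - 1294y^2 = 1 is (p_{k-1}, q_{k-1}) = (p_3, q_3); compute convergents through index 3.
Convergents (p_i = a_i*p_{i-1} + p_{i-2}, q_i = a_i*q_{i-1} + q_{i-2} with p_{-2}=0, p_{-1}=1, q_{-2}=1, q_{-1}=0):
  i=0: a_0=35, p_0 = 35*1 + 0 = 35, q_0 = 35*0 + 1 = 1.
  i=1: a_1=1, p_1 = 1*35 + 1 = 36, q_1 = 1*1 + 0 = 1.
  i=2: a_2=34, p_2 = 34*36 + 35 = 1259, q_2 = 34*1 + 1 = 35.
  i=3: a_3=1, p_3 = 1*1259 + 36 = 1295, q_3 = 1*35 + 1 = 36.
Check: 1295^2 - 1294*36^2 = 1677025 - 1677024 = 1, so (x, y) = (1295, 36) solves the equation, and by the theorem it is the least positive solution.

(x, y) = (1295, 36)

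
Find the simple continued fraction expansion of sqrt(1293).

Write x_i = (sqrt(1293) + m_i)/d_i with (m_0, d_0) = (0, 1). a_0 = floor(sqrt(1293)) = 35, since 35^2 = 1225 <= 1293 < 1296 = 36^2.
Iterate m_{i+1} = d_i*a_i - m_i, d_{i+1} = (1293 - m_{i+1}^2)/d_i, a_{i+1} = floor((a_0 + m_{i+1})/d_{i+1}):
  m_1 = 1*35 - 0 = 35, d_1 = (1293 - 35^2)/1 = 68/1 = 68, a_1 = floor((35 + 35)/68) = 1.
  m_2 = 68*1 - 35 = 33, d_2 = (1293 - 33^2)/68 = 204/68 = 3, a_2 = floor((35 + 33)/3) = 22.
  m_3 = 3*22 - 33 = 33, d_3 = (1293 - 33^2)/3 = 204/3 = 68, a_3 = floor((35 + 33)/68) = 1.
  m_4 = 68*1 - 33 = 35, d_4 = (1293 - 35^2)/68 = 68/68 = 1, a_4 = floor((35 + 35)/1) = 70.
  m_5 = 1*70 - 35 = 35, d_5 = (1293 - 35^2)/1 = 68/1 = 68: (m_5, d_5) = (m_1, d_1) = (35, 68), so from here the quotients repeat a_1, ..., a_4; the period length is 4.
Hence the expansion of sqrt(1293) is a_0 = 35 followed by the repeating block 1, 22, 1, 70 (period 4).

[35; (1, 22, 1, 70)]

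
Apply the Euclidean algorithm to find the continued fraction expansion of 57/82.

[0; 1, 2, 3, 1, 1, 3]

Run the Euclidean algorithm on 57 and 82; the successive quotients are the partial quotients a_0, a_1, ... (each step inverts the fractional part left over by the previous one):
  57 = 0*82 + 57, so a_0 = 0.
  82 = 1*57 + 25, so a_1 = 1.
  57 = 2*25 + 7, so a_2 = 2.
  25 = 3*7 + 4, so a_3 = 3.
  7 = 1*4 + 3, so a_4 = 1.
  4 = 1*3 + 1, so a_5 = 1.
  3 = 3*1 + 0, so a_6 = 3.
The remainder reaches 0 after 7 divisions, so the expansion has 7 partial quotients, read off in order.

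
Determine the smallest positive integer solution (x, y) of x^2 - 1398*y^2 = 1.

First expand sqrt(1398) as a continued fraction. With x_i = (sqrt(1398) + m_i)/d_i and (m_0, d_0) = (0, 1): a_0 = floor(sqrt(1398)) = 37, since 37^2 = 1369 <= 1398 < 1444 = 38^2.
Iterate m_{i+1} = d_i*a_i - m_i, d_{i+1} = (1398 - m_{i+1}^2)/d_i, a_{i+1} = floor((a_0 + m_{i+1})/d_{i+1}):
  m_1 = 1*37 - 0 = 37, d_1 = (1398 - 37^2)/1 = 29/1 = 29, a_1 = floor((37 + 37)/29) = 2.
  m_2 = 29*2 - 37 = 21, d_2 = (1398 - 21^2)/29 = 957/29 = 33, a_2 = floor((37 + 21)/33) = 1.
  m_3 = 33*1 - 21 = 12, d_3 = (1398 - 12^2)/33 = 1254/33 = 38, a_3 = floor((37 + 12)/38) = 1.
  m_4 = 38*1 - 12 = 26, d_4 = (1398 - 26^2)/38 = 722/38 = 19, a_4 = floor((37 + 26)/19) = 3.
  m_5 = 19*3 - 26 = 31, d_5 = (1398 - 31^2)/19 = 437/19 = 23, a_5 = floor((37 + 31)/23) = 2.
  m_6 = 23*2 - 31 = 15, d_6 = (1398 - 15^2)/23 = 1173/23 = 51, a_6 = floor((37 + 15)/51) = 1.
  m_7 = 51*1 - 15 = 36, d_7 = (1398 - 36^2)/51 = 102/51 = 2, a_7 = floor((37 + 36)/2) = 36.
  m_8 = 2*36 - 36 = 36, d_8 = (1398 - 36^2)/2 = 102/2 = 51, a_8 = floor((37 + 36)/51) = 1.
  m_9 = 51*1 - 36 = 15, d_9 = (1398 - 15^2)/51 = 1173/51 = 23, a_9 = floor((37 + 15)/23) = 2.
  m_10 = 23*2 - 15 = 31, d_10 = (1398 - 31^2)/23 = 437/23 = 19, a_10 = floor((37 + 31)/19) = 3.
  m_11 = 19*3 - 31 = 26, d_11 = (1398 - 26^2)/19 = 722/19 = 38, a_11 = floor((37 + 26)/38) = 1.
  m_12 = 38*1 - 26 = 12, d_12 = (1398 - 12^2)/38 = 1254/38 = 33, a_12 = floor((37 + 12)/33) = 1.
  m_13 = 33*1 - 12 = 21, d_13 = (1398 - 21^2)/33 = 957/33 = 29, a_13 = floor((37 + 21)/29) = 2.
  m_14 = 29*2 - 21 = 37, d_14 = (1398 - 37^2)/29 = 29/29 = 1, a_14 = floor((37 + 37)/1) = 74.
  m_15 = 1*74 - 37 = 37, d_15 = (1398 - 37^2)/1 = 29/1 = 29: (m_15, d_15) = (m_1, d_1) = (37, 29), so from here the quotients repeat a_1, ..., a_14; the period length is 14.
So sqrt(1398) = [37; (2, 1, 1, 3, 2, 1, 36, 1, 2, 3, 1, 1, 2, 74)] with period length k = 14.
k is even, so the fundamental solution of x^2 - 1398y^2 = 1 is (p_{k-1}, q_{k-1}) = (p_13, q_13); compute convergents through index 13.
Convergents (p_i = a_i*p_{i-1} + p_{i-2}, q_i = a_i*q_{i-1} + q_{i-2} with p_{-2}=0, p_{-1}=1, q_{-2}=1, q_{-1}=0):
  i=0: a_0=37, p_0 = 37*1 + 0 = 37, q_0 = 37*0 + 1 = 1.
  i=1: a_1=2, p_1 = 2*37 + 1 = 75, q_1 = 2*1 + 0 = 2.
  i=2: a_2=1, p_2 = 1*75 + 37 = 112, q_2 = 1*2 + 1 = 3.
  i=3: a_3=1, p_3 = 1*112 + 75 = 187, q_3 = 1*3 + 2 = 5.
  i=4: a_4=3, p_4 = 3*187 + 112 = 673, q_4 = 3*5 + 3 = 18.
  i=5: a_5=2, p_5 = 2*673 + 187 = 1533, q_5 = 2*18 + 5 = 41.
  i=6: a_6=1, p_6 = 1*1533 + 673 = 2206, q_6 = 1*41 + 18 = 59.
  i=7: a_7=36, p_7 = 36*2206 + 1533 = 80949, q_7 = 36*59 + 41 = 2165.
  i=8: a_8=1, p_8 = 1*80949 + 2206 = 83155, q_8 = 1*2165 + 59 = 2224.
  i=9: a_9=2, p_9 = 2*83155 + 80949 = 247259, q_9 = 2*2224 + 2165 = 6613.
  i=10: a_10=3, p_10 = 3*247259 + 83155 = 824932, q_10 = 3*6613 + 2224 = 22063.
  i=11: a_11=1, p_11 = 1*824932 + 247259 = 1072191, q_11 = 1*22063 + 6613 = 28676.
  i=12: a_12=1, p_12 = 1*1072191 + 824932 = 1897123, q_12 = 1*28676 + 22063 = 50739.
  i=13: a_13=2, p_13 = 2*1897123 + 1072191 = 4866437, q_13 = 2*50739 + 28676 = 130154.
Check: 4866437^2 - 1398*130154^2 = 23682209074969 - 23682209074968 = 1, so (x, y) = (4866437, 130154) solves the equation, and by the theorem it is the least positive solution.

(x, y) = (4866437, 130154)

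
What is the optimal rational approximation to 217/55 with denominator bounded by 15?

Expand x = 217/55 as a continued fraction with the Euclidean algorithm:
  217 = 3*55 + 52, so a_0 = 3.
  55 = 1*52 + 3, so a_1 = 1.
  52 = 17*3 + 1, so a_2 = 17.
  3 = 3*1 + 0, so a_3 = 3.
so x = [3; 1, 17, 3].
Convergents (p_i = a_i*p_{i-1} + p_{i-2}, q_i = a_i*q_{i-1} + q_{i-2} with p_{-2}=0, p_{-1}=1, q_{-2}=1, q_{-1}=0), until the denominator exceeds 15:
  i=0: a_0=3, p_0 = 3*1 + 0 = 3, q_0 = 3*0 + 1 = 1.
  i=1: a_1=1, p_1 = 1*3 + 1 = 4, q_1 = 1*1 + 0 = 1.
  i=2: a_2=17, p_2 = 17*4 + 3 = 71, q_2 = 17*1 + 1 = 18.
q_2 = 18 > 15, so the last convergent with denominator <= 15 is p_1/q_1 = 4/1.
The closest fraction with denominator <= 15 is either p_1/q_1 or the intermediate fraction (k*p_1 + p_0)/(k*q_1 + q_0) with the largest k >= 1 whose denominator stays <= 15; these approach x as k grows, and every other convergent or intermediate fraction in range is farther away.
Largest k: floor((15 - q_0)/q_1) = floor((15 - 1)/1) = 14.
That gives (14*4 + 3)/(14*1 + 1) = 59/15.
Compare the errors: |x - 4/1| = |217*1 - 4*55|/(55*1) = 3/55, and |x - 59/15| = |217*15 - 59*55|/(55*15) = 10/825.
Cross-multiplying, 10*55 = 550 < 2475 = 3*825, so 10/825 is smaller: the intermediate fraction 59/15 is closer to x than 4/1.

59/15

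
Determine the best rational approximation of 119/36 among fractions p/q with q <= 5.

Expand x = 119/36 as a continued fraction with the Euclidean algorithm:
  119 = 3*36 + 11, so a_0 = 3.
  36 = 3*11 + 3, so a_1 = 3.
  11 = 3*3 + 2, so a_2 = 3.
  3 = 1*2 + 1, so a_3 = 1.
  2 = 2*1 + 0, so a_4 = 2.
so x = [3; 3, 3, 1, 2].
Convergents (p_i = a_i*p_{i-1} + p_{i-2}, q_i = a_i*q_{i-1} + q_{i-2} with p_{-2}=0, p_{-1}=1, q_{-2}=1, q_{-1}=0), until the denominator exceeds 5:
  i=0: a_0=3, p_0 = 3*1 + 0 = 3, q_0 = 3*0 + 1 = 1.
  i=1: a_1=3, p_1 = 3*3 + 1 = 10, q_1 = 3*1 + 0 = 3.
  i=2: a_2=3, p_2 = 3*10 + 3 = 33, q_2 = 3*3 + 1 = 10.
q_2 = 10 > 5, so the last convergent with denominator <= 5 is p_1/q_1 = 10/3.
The closest fraction with denominator <= 5 is either p_1/q_1 or the intermediate fraction (k*p_1 + p_0)/(k*q_1 + q_0) with the largest k >= 1 whose denominator stays <= 5; these approach x as k grows, and every other convergent or intermediate fraction in range is farther away.
Largest k: floor((5 - q_0)/q_1) = floor((5 - 1)/3) = 1.
That gives (1*10 + 3)/(1*3 + 1) = 13/4.
Compare the errors: |x - 10/3| = |119*3 - 10*36|/(36*3) = 3/108, and |x - 13/4| = |119*4 - 13*36|/(36*4) = 8/144.
Cross-multiplying, 3*144 = 432 < 864 = 8*108, so 3/108 is smaller: the convergent 10/3 is closer to x than 13/4.

10/3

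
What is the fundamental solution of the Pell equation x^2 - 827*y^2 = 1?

First expand sqrt(827) as a continued fraction. With x_i = (sqrt(827) + m_i)/d_i and (m_0, d_0) = (0, 1): a_0 = floor(sqrt(827)) = 28, since 28^2 = 784 <= 827 < 841 = 29^2.
Iterate m_{i+1} = d_i*a_i - m_i, d_{i+1} = (827 - m_{i+1}^2)/d_i, a_{i+1} = floor((a_0 + m_{i+1})/d_{i+1}):
  m_1 = 1*28 - 0 = 28, d_1 = (827 - 28^2)/1 = 43/1 = 43, a_1 = floor((28 + 28)/43) = 1.
  m_2 = 43*1 - 28 = 15, d_2 = (827 - 15^2)/43 = 602/43 = 14, a_2 = floor((28 + 15)/14) = 3.
  m_3 = 14*3 - 15 = 27, d_3 = (827 - 27^2)/14 = 98/14 = 7, a_3 = floor((28 + 27)/7) = 7.
  m_4 = 7*7 - 27 = 22, d_4 = (827 - 22^2)/7 = 343/7 = 49, a_4 = floor((28 + 22)/49) = 1.
  m_5 = 49*1 - 22 = 27, d_5 = (827 - 27^2)/49 = 98/49 = 2, a_5 = floor((28 + 27)/2) = 27.
  m_6 = 2*27 - 27 = 27, d_6 = (827 - 27^2)/2 = 98/2 = 49, a_6 = floor((28 + 27)/49) = 1.
  m_7 = 49*1 - 27 = 22, d_7 = (827 - 22^2)/49 = 343/49 = 7, a_7 = floor((28 + 22)/7) = 7.
  m_8 = 7*7 - 22 = 27, d_8 = (827 - 27^2)/7 = 98/7 = 14, a_8 = floor((28 + 27)/14) = 3.
  m_9 = 14*3 - 27 = 15, d_9 = (827 - 15^2)/14 = 602/14 = 43, a_9 = floor((28 + 15)/43) = 1.
  m_10 = 43*1 - 15 = 28, d_10 = (827 - 28^2)/43 = 43/43 = 1, a_10 = floor((28 + 28)/1) = 56.
  m_11 = 1*56 - 28 = 28, d_11 = (827 - 28^2)/1 = 43/1 = 43: (m_11, d_11) = (m_1, d_1) = (28, 43), so from here the quotients repeat a_1, ..., a_10; the period length is 10.
So sqrt(827) = [28; (1, 3, 7, 1, 27, 1, 7, 3, 1, 56)] with period length k = 10.
k is even, so the fundamental solution of x^2 - 827y^2 = 1 is (p_{k-1}, q_{k-1}) = (p_9, q_9); compute convergents through index 9.
Convergents (p_i = a_i*p_{i-1} + p_{i-2}, q_i = a_i*q_{i-1} + q_{i-2} with p_{-2}=0, p_{-1}=1, q_{-2}=1, q_{-1}=0):
  i=0: a_0=28, p_0 = 28*1 + 0 = 28, q_0 = 28*0 + 1 = 1.
  i=1: a_1=1, p_1 = 1*28 + 1 = 29, q_1 = 1*1 + 0 = 1.
  i=2: a_2=3, p_2 = 3*29 + 28 = 115, q_2 = 3*1 + 1 = 4.
  i=3: a_3=7, p_3 = 7*115 + 29 = 834, q_3 = 7*4 + 1 = 29.
  i=4: a_4=1, p_4 = 1*834 + 115 = 949, q_4 = 1*29 + 4 = 33.
  i=5: a_5=27, p_5 = 27*949 + 834 = 26457, q_5 = 27*33 + 29 = 920.
  i=6: a_6=1, p_6 = 1*26457 + 949 = 27406, q_6 = 1*920 + 33 = 953.
  i=7: a_7=7, p_7 = 7*27406 + 26457 = 218299, q_7 = 7*953 + 920 = 7591.
  i=8: a_8=3, p_8 = 3*218299 + 27406 = 682303, q_8 = 3*7591 + 953 = 23726.
  i=9: a_9=1, p_9 = 1*682303 + 218299 = 900602, q_9 = 1*23726 + 7591 = 31317.
Check: 900602^2 - 827*31317^2 = 811083962404 - 811083962403 = 1, so (x, y) = (900602, 31317) solves the equation, and by the theorem it is the least positive solution.

(x, y) = (900602, 31317)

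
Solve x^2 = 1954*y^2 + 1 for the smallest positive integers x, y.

(x, y) = (4691555, 106134)

First expand sqrt(1954) as a continued fraction. With x_i = (sqrt(1954) + m_i)/d_i and (m_0, d_0) = (0, 1): a_0 = floor(sqrt(1954)) = 44, since 44^2 = 1936 <= 1954 < 2025 = 45^2.
Iterate m_{i+1} = d_i*a_i - m_i, d_{i+1} = (1954 - m_{i+1}^2)/d_i, a_{i+1} = floor((a_0 + m_{i+1})/d_{i+1}):
  m_1 = 1*44 - 0 = 44, d_1 = (1954 - 44^2)/1 = 18/1 = 18, a_1 = floor((44 + 44)/18) = 4.
  m_2 = 18*4 - 44 = 28, d_2 = (1954 - 28^2)/18 = 1170/18 = 65, a_2 = floor((44 + 28)/65) = 1.
  m_3 = 65*1 - 28 = 37, d_3 = (1954 - 37^2)/65 = 585/65 = 9, a_3 = floor((44 + 37)/9) = 9.
  m_4 = 9*9 - 37 = 44, d_4 = (1954 - 44^2)/9 = 18/9 = 2, a_4 = floor((44 + 44)/2) = 44.
  m_5 = 2*44 - 44 = 44, d_5 = (1954 - 44^2)/2 = 18/2 = 9, a_5 = floor((44 + 44)/9) = 9.
  m_6 = 9*9 - 44 = 37, d_6 = (1954 - 37^2)/9 = 585/9 = 65, a_6 = floor((44 + 37)/65) = 1.
  m_7 = 65*1 - 37 = 28, d_7 = (1954 - 28^2)/65 = 1170/65 = 18, a_7 = floor((44 + 28)/18) = 4.
  m_8 = 18*4 - 28 = 44, d_8 = (1954 - 44^2)/18 = 18/18 = 1, a_8 = floor((44 + 44)/1) = 88.
  m_9 = 1*88 - 44 = 44, d_9 = (1954 - 44^2)/1 = 18/1 = 18: (m_9, d_9) = (m_1, d_1) = (44, 18), so from here the quotients repeat a_1, ..., a_8; the period length is 8.
So sqrt(1954) = [44; (4, 1, 9, 44, 9, 1, 4, 88)] with period length k = 8.
k is even, so the fundamental solution of x^2 - 1954y^2 = 1 is (p_{k-1}, q_{k-1}) = (p_7, q_7); compute convergents through index 7.
Convergents (p_i = a_i*p_{i-1} + p_{i-2}, q_i = a_i*q_{i-1} + q_{i-2} with p_{-2}=0, p_{-1}=1, q_{-2}=1, q_{-1}=0):
  i=0: a_0=44, p_0 = 44*1 + 0 = 44, q_0 = 44*0 + 1 = 1.
  i=1: a_1=4, p_1 = 4*44 + 1 = 177, q_1 = 4*1 + 0 = 4.
  i=2: a_2=1, p_2 = 1*177 + 44 = 221, q_2 = 1*4 + 1 = 5.
  i=3: a_3=9, p_3 = 9*221 + 177 = 2166, q_3 = 9*5 + 4 = 49.
  i=4: a_4=44, p_4 = 44*2166 + 221 = 95525, q_4 = 44*49 + 5 = 2161.
  i=5: a_5=9, p_5 = 9*95525 + 2166 = 861891, q_5 = 9*2161 + 49 = 19498.
  i=6: a_6=1, p_6 = 1*861891 + 95525 = 957416, q_6 = 1*19498 + 2161 = 21659.
  i=7: a_7=4, p_7 = 4*957416 + 861891 = 4691555, q_7 = 4*21659 + 19498 = 106134.
Check: 4691555^2 - 1954*106134^2 = 22010688318025 - 22010688318024 = 1, so (x, y) = (4691555, 106134) solves the equation, and by the theorem it is the least positive solution.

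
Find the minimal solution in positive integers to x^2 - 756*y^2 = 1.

First expand sqrt(756) as a continued fraction. With x_i = (sqrt(756) + m_i)/d_i and (m_0, d_0) = (0, 1): a_0 = floor(sqrt(756)) = 27, since 27^2 = 729 <= 756 < 784 = 28^2.
Iterate m_{i+1} = d_i*a_i - m_i, d_{i+1} = (756 - m_{i+1}^2)/d_i, a_{i+1} = floor((a_0 + m_{i+1})/d_{i+1}):
  m_1 = 1*27 - 0 = 27, d_1 = (756 - 27^2)/1 = 27/1 = 27, a_1 = floor((27 + 27)/27) = 2.
  m_2 = 27*2 - 27 = 27, d_2 = (756 - 27^2)/27 = 27/27 = 1, a_2 = floor((27 + 27)/1) = 54.
  m_3 = 1*54 - 27 = 27, d_3 = (756 - 27^2)/1 = 27/1 = 27: (m_3, d_3) = (m_1, d_1) = (27, 27), so from here the quotients repeat a_1, a_2; the period length is 2.
So sqrt(756) = [27; (2, 54)] with period length k = 2.
k is even, so the fundamental solution of x^2 - 756y^2 = 1 is (p_{k-1}, q_{k-1}) = (p_1, q_1); compute convergents through index 1.
Convergents (p_i = a_i*p_{i-1} + p_{i-2}, q_i = a_i*q_{i-1} + q_{i-2} with p_{-2}=0, p_{-1}=1, q_{-2}=1, q_{-1}=0):
  i=0: a_0=27, p_0 = 27*1 + 0 = 27, q_0 = 27*0 + 1 = 1.
  i=1: a_1=2, p_1 = 2*27 + 1 = 55, q_1 = 2*1 + 0 = 2.
Check: 55^2 - 756*2^2 = 3025 - 3024 = 1, so (x, y) = (55, 2) solves the equation, and by the theorem it is the least positive solution.

(x, y) = (55, 2)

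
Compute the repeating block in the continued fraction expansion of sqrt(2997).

Write x_i = (sqrt(2997) + m_i)/d_i with (m_0, d_0) = (0, 1). a_0 = floor(sqrt(2997)) = 54, since 54^2 = 2916 <= 2997 < 3025 = 55^2.
Iterate m_{i+1} = d_i*a_i - m_i, d_{i+1} = (2997 - m_{i+1}^2)/d_i, a_{i+1} = floor((a_0 + m_{i+1})/d_{i+1}):
  m_1 = 1*54 - 0 = 54, d_1 = (2997 - 54^2)/1 = 81/1 = 81, a_1 = floor((54 + 54)/81) = 1.
  m_2 = 81*1 - 54 = 27, d_2 = (2997 - 27^2)/81 = 2268/81 = 28, a_2 = floor((54 + 27)/28) = 2.
  m_3 = 28*2 - 27 = 29, d_3 = (2997 - 29^2)/28 = 2156/28 = 77, a_3 = floor((54 + 29)/77) = 1.
  m_4 = 77*1 - 29 = 48, d_4 = (2997 - 48^2)/77 = 693/77 = 9, a_4 = floor((54 + 48)/9) = 11.
  m_5 = 9*11 - 48 = 51, d_5 = (2997 - 51^2)/9 = 396/9 = 44, a_5 = floor((54 + 51)/44) = 2.
  m_6 = 44*2 - 51 = 37, d_6 = (2997 - 37^2)/44 = 1628/44 = 37, a_6 = floor((54 + 37)/37) = 2.
  m_7 = 37*2 - 37 = 37, d_7 = (2997 - 37^2)/37 = 1628/37 = 44, a_7 = floor((54 + 37)/44) = 2.
  m_8 = 44*2 - 37 = 51, d_8 = (2997 - 51^2)/44 = 396/44 = 9, a_8 = floor((54 + 51)/9) = 11.
  m_9 = 9*11 - 51 = 48, d_9 = (2997 - 48^2)/9 = 693/9 = 77, a_9 = floor((54 + 48)/77) = 1.
  m_10 = 77*1 - 48 = 29, d_10 = (2997 - 29^2)/77 = 2156/77 = 28, a_10 = floor((54 + 29)/28) = 2.
  m_11 = 28*2 - 29 = 27, d_11 = (2997 - 27^2)/28 = 2268/28 = 81, a_11 = floor((54 + 27)/81) = 1.
  m_12 = 81*1 - 27 = 54, d_12 = (2997 - 54^2)/81 = 81/81 = 1, a_12 = floor((54 + 54)/1) = 108.
  m_13 = 1*108 - 54 = 54, d_13 = (2997 - 54^2)/1 = 81/1 = 81: (m_13, d_13) = (m_1, d_1) = (54, 81), so from here the quotients repeat a_1, ..., a_12; the period length is 12.
Hence the expansion of sqrt(2997) is a_0 = 54 followed by the repeating block 1, 2, 1, 11, 2, 2, 2, 11, 1, 2, 1, 108 (period 12).

[54; (1, 2, 1, 11, 2, 2, 2, 11, 1, 2, 1, 108)]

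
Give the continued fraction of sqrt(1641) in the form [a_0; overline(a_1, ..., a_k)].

Write x_i = (sqrt(1641) + m_i)/d_i with (m_0, d_0) = (0, 1). a_0 = floor(sqrt(1641)) = 40, since 40^2 = 1600 <= 1641 < 1681 = 41^2.
Iterate m_{i+1} = d_i*a_i - m_i, d_{i+1} = (1641 - m_{i+1}^2)/d_i, a_{i+1} = floor((a_0 + m_{i+1})/d_{i+1}):
  m_1 = 1*40 - 0 = 40, d_1 = (1641 - 40^2)/1 = 41/1 = 41, a_1 = floor((40 + 40)/41) = 1.
  m_2 = 41*1 - 40 = 1, d_2 = (1641 - 1^2)/41 = 1640/41 = 40, a_2 = floor((40 + 1)/40) = 1.
  m_3 = 40*1 - 1 = 39, d_3 = (1641 - 39^2)/40 = 120/40 = 3, a_3 = floor((40 + 39)/3) = 26.
  m_4 = 3*26 - 39 = 39, d_4 = (1641 - 39^2)/3 = 120/3 = 40, a_4 = floor((40 + 39)/40) = 1.
  m_5 = 40*1 - 39 = 1, d_5 = (1641 - 1^2)/40 = 1640/40 = 41, a_5 = floor((40 + 1)/41) = 1.
  m_6 = 41*1 - 1 = 40, d_6 = (1641 - 40^2)/41 = 41/41 = 1, a_6 = floor((40 + 40)/1) = 80.
  m_7 = 1*80 - 40 = 40, d_7 = (1641 - 40^2)/1 = 41/1 = 41: (m_7, d_7) = (m_1, d_1) = (40, 41), so from here the quotients repeat a_1, ..., a_6; the period length is 6.
Hence the expansion of sqrt(1641) is a_0 = 40 followed by the repeating block 1, 1, 26, 1, 1, 80 (period 6).

[40; overline(1, 1, 26, 1, 1, 80)]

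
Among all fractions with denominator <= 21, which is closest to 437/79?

83/15

Expand x = 437/79 as a continued fraction with the Euclidean algorithm:
  437 = 5*79 + 42, so a_0 = 5.
  79 = 1*42 + 37, so a_1 = 1.
  42 = 1*37 + 5, so a_2 = 1.
  37 = 7*5 + 2, so a_3 = 7.
  5 = 2*2 + 1, so a_4 = 2.
  2 = 2*1 + 0, so a_5 = 2.
so x = [5; 1, 1, 7, 2, 2].
Convergents (p_i = a_i*p_{i-1} + p_{i-2}, q_i = a_i*q_{i-1} + q_{i-2} with p_{-2}=0, p_{-1}=1, q_{-2}=1, q_{-1}=0), until the denominator exceeds 21:
  i=0: a_0=5, p_0 = 5*1 + 0 = 5, q_0 = 5*0 + 1 = 1.
  i=1: a_1=1, p_1 = 1*5 + 1 = 6, q_1 = 1*1 + 0 = 1.
  i=2: a_2=1, p_2 = 1*6 + 5 = 11, q_2 = 1*1 + 1 = 2.
  i=3: a_3=7, p_3 = 7*11 + 6 = 83, q_3 = 7*2 + 1 = 15.
  i=4: a_4=2, p_4 = 2*83 + 11 = 177, q_4 = 2*15 + 2 = 32.
q_4 = 32 > 21, so the last convergent with denominator <= 21 is p_3/q_3 = 83/15.
The closest fraction with denominator <= 21 is either p_3/q_3 or the intermediate fraction (k*p_3 + p_2)/(k*q_3 + q_2) with the largest k >= 1 whose denominator stays <= 21; these approach x as k grows, and every other convergent or intermediate fraction in range is farther away.
Largest k: floor((21 - q_2)/q_3) = floor((21 - 2)/15) = 1.
That gives (1*83 + 11)/(1*15 + 2) = 94/17.
Compare the errors: |x - 83/15| = |437*15 - 83*79|/(79*15) = 2/1185, and |x - 94/17| = |437*17 - 94*79|/(79*17) = 3/1343.
Cross-multiplying, 2*1343 = 2686 < 3555 = 3*1185, so 2/1185 is smaller: the convergent 83/15 is closer to x than 94/17.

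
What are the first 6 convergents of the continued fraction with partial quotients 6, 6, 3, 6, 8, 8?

Using the convergent recurrence p_i = a_i*p_{i-1} + p_{i-2}, q_i = a_i*q_{i-1} + q_{i-2} with p_{-2}=0, p_{-1}=1, q_{-2}=1, q_{-1}=0:
  i=0: a_0=6, p_0 = 6*1 + 0 = 6, q_0 = 6*0 + 1 = 1.
  i=1: a_1=6, p_1 = 6*6 + 1 = 37, q_1 = 6*1 + 0 = 6.
  i=2: a_2=3, p_2 = 3*37 + 6 = 117, q_2 = 3*6 + 1 = 19.
  i=3: a_3=6, p_3 = 6*117 + 37 = 739, q_3 = 6*19 + 6 = 120.
  i=4: a_4=8, p_4 = 8*739 + 117 = 6029, q_4 = 8*120 + 19 = 979.
  i=5: a_5=8, p_5 = 8*6029 + 739 = 48971, q_5 = 8*979 + 120 = 7952.

6/1, 37/6, 117/19, 739/120, 6029/979, 48971/7952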